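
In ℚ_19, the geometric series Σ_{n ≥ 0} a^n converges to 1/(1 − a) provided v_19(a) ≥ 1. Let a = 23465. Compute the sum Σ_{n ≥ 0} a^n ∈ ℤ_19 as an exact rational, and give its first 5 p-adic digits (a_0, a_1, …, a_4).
Σ a^n = 1/(1 − a) = -1/23464;  first 5 digits = (1, 0, 8, 3, 7)

v_19(a) = 2 ≥ 1, so the series converges in ℤ_19 to 1/(1 − a) = 1/(1 − 23465) = -1/23464. Expand this rational in ℤ_19: compute digits iteratively via d_i = x_i mod 19, x_{i+1} = (x_i − d_i)/19. The first 5 digits are (1, 0, 8, 3, 7).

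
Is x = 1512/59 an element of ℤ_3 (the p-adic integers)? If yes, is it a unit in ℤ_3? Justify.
x ∈ ℤ_3 but not a unit; v_3(x) = 3 > 0

ℤ_3 = {x ∈ ℚ_3 : v_3(x) ≥ 0} and ℤ_3^× = {x ∈ ℤ_3 : v_3(x) = 0}. Here v_3(1512/59) = v_3(num) − v_3(den) = 3; compare against these criteria.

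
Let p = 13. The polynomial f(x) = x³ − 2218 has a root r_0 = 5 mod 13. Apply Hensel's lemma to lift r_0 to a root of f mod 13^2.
r_1 = 96 (mod 169)

Hensel: r_{i+1} = r_i − f(r_i)/f′(r_i) mod 13^{i+2}, where f′(x) = 3x². Iterate:
  r_0 = 5 (mod 13)
  r_1 = 96 (mod 169)
Final: r = 96 with f(r) ≡ 0 mod 13^2.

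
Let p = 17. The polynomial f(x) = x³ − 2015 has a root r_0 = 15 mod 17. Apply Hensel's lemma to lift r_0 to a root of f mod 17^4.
r_3 = 34967 (mod 83521)

Hensel: r_{i+1} = r_i − f(r_i)/f′(r_i) mod 17^{i+2}, where f′(x) = 3x². Iterate:
  r_0 = 15 (mod 17)
  r_1 = 287 (mod 289)
  r_2 = 576 (mod 4913)
  r_3 = 34967 (mod 83521)
Final: r = 34967 with f(r) ≡ 0 mod 17^4.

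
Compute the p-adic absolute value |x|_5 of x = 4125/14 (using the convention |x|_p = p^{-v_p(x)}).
|4125/14|_5 = 1/125

Step 1 — compute v_5(x) by factoring powers of 5 out of the numerator and denominator: v_5(4125/14) = 3. Step 2 — apply |x|_p = p^{-v_p(x)} = 5^{-3} = 1/125.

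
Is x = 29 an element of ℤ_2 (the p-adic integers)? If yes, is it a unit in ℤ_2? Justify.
x ∈ ℤ_2^× (unit); v_2(x) = 0

ℤ_2 = {x ∈ ℚ_2 : v_2(x) ≥ 0} and ℤ_2^× = {x ∈ ℤ_2 : v_2(x) = 0}. Here v_2(29) = v_2(num) − v_2(den) = 0; compare against these criteria.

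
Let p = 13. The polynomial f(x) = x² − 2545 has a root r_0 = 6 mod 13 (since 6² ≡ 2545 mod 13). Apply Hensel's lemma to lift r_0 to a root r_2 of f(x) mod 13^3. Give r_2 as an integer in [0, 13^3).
r_2 = 708 (mod 2197)

Hensel's recurrence: r_{i+1} = r_i − f(r_i)·(f′(r_i))^{-1} mod 13^{i+2}, with f′(x) = 2x. Iterate:
  r_0 = 6 (mod 13)
  r_1 = 32 (mod 169)
  r_2 = 708 (mod 2197)
Final: r_2 = 708, and one checks f(r_2) ≡ 0 mod 13^3.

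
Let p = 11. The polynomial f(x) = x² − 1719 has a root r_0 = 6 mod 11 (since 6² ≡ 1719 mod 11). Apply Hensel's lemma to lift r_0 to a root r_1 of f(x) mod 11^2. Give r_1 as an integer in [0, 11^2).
r_1 = 116 (mod 121)

Hensel's recurrence: r_{i+1} = r_i − f(r_i)·(f′(r_i))^{-1} mod 11^{i+2}, with f′(x) = 2x. Iterate:
  r_0 = 6 (mod 11)
  r_1 = 116 (mod 121)
Final: r_1 = 116, and one checks f(r_1) ≡ 0 mod 11^2.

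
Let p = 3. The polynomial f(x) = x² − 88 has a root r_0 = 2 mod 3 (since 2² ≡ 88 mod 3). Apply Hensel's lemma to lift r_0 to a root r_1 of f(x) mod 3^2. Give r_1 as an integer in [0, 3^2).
r_1 = 5 (mod 9)

Hensel's recurrence: r_{i+1} = r_i − f(r_i)·(f′(r_i))^{-1} mod 3^{i+2}, with f′(x) = 2x. Iterate:
  r_0 = 2 (mod 3)
  r_1 = 5 (mod 9)
Final: r_1 = 5, and one checks f(r_1) ≡ 0 mod 3^2.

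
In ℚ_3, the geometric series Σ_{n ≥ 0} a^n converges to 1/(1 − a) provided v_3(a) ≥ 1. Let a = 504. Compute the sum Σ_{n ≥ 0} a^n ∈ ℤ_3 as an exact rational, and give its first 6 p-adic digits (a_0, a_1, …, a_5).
Σ a^n = 1/(1 − a) = -1/503;  first 6 digits = (1, 0, 2, 0, 1, 0)

v_3(a) = 2 ≥ 1, so the series converges in ℤ_3 to 1/(1 − a) = 1/(1 − 504) = -1/503. Expand this rational in ℤ_3: compute digits iteratively via d_i = x_i mod 3, x_{i+1} = (x_i − d_i)/3. The first 6 digits are (1, 0, 2, 0, 1, 0).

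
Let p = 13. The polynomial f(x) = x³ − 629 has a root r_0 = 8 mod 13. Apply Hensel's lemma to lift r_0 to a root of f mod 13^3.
r_2 = 814 (mod 2197)

Hensel: r_{i+1} = r_i − f(r_i)/f′(r_i) mod 13^{i+2}, where f′(x) = 3x². Iterate:
  r_0 = 8 (mod 13)
  r_1 = 138 (mod 169)
  r_2 = 814 (mod 2197)
Final: r = 814 with f(r) ≡ 0 mod 13^3.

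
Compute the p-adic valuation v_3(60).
v_3(60) = 1

v_3(n) is the largest exponent k such that 3^k divides n. Factor out: 60 = 3^1 · 20. (Sign doesn't affect v_p.) So v_3(60) = 1.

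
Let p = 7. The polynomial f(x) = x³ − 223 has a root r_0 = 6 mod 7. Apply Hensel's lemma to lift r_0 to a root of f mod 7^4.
r_3 = 1609 (mod 2401)

Hensel: r_{i+1} = r_i − f(r_i)/f′(r_i) mod 7^{i+2}, where f′(x) = 3x². Iterate:
  r_0 = 6 (mod 7)
  r_1 = 41 (mod 49)
  r_2 = 237 (mod 343)
  r_3 = 1609 (mod 2401)
Final: r = 1609 with f(r) ≡ 0 mod 7^4.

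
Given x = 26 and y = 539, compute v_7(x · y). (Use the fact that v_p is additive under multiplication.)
v_7(14014) = 2

v_p(x) = 0 (factor: 26 = 7^0 · 26); v_p(y) = 2 (factor: 539 = 7^2 · 11). Additivity: v_p(xy) = v_p(x) + v_p(y) = 0 + 2 = 2. (Direct check: xy = 14014 = 7^2 · (286).)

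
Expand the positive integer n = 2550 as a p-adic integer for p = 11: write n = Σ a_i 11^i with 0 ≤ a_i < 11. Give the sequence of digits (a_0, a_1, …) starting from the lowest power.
(a_0, a_1, …) = (9, 0, 10, 1)

Repeated division by 11 gives the digits low-to-high: 2550 = 9 + 10·11^2 + 1·11^3. Digit sequence: (9, 0, 10, 1).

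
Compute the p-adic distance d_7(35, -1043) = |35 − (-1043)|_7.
d_7(35, -1043) = 1/49

Step 1 — x − y = 35 − (-1043) = 1078. Step 2 — v_7(1078) = 2 (factor: 1078 = (7^2 · 22); the sign does not affect v_p). Step 3 — |x − y|_7 = 7^{-2} = 1/49.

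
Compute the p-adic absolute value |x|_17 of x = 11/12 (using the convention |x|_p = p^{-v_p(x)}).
|11/12|_17 = 1

Step 1 — compute v_17(x) by factoring powers of 17 out of the numerator and denominator: v_17(11/12) = 0. Step 2 — apply |x|_p = p^{-v_p(x)} = 17^{0} = 1.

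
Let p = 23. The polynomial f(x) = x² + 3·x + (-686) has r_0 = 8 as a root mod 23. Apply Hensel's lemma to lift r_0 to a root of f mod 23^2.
r_1 = 123 (mod 529)

Hensel: r_{i+1} = r_i − f(r_i)·(f′(r_i))^{-1} mod 23^{i+2}, f′(x) = 2x + 3. Iterate:
  r_0 = 8 (mod 23)
  r_1 = 123 (mod 529)
Final: r = 123 satisfies f(r) ≡ 0 mod 23^2.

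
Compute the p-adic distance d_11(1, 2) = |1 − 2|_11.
d_11(1, 2) = 1

Step 1 — x − y = 1 − 2 = -1. Step 2 — v_11(-1) = 0 (factor: -1 = −(11^0 · 1); the sign does not affect v_p). Step 3 — |x − y|_11 = 11^{0} = 1.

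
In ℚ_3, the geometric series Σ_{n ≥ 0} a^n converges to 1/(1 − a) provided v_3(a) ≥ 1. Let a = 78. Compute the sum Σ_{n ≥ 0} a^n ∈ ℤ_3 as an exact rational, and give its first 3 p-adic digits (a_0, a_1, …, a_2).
Σ a^n = 1/(1 − a) = -1/77;  first 3 digits = (1, 2, 0)

v_3(a) = 1 ≥ 1, so the series converges in ℤ_3 to 1/(1 − a) = 1/(1 − 78) = -1/77. Expand this rational in ℤ_3: compute digits iteratively via d_i = x_i mod 3, x_{i+1} = (x_i − d_i)/3. The first 3 digits are (1, 2, 0).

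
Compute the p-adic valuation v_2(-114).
v_2(-114) = 1

v_2(n) is the largest exponent k such that 2^k divides n. Factor out: -114 = -2^1 · 57. (Sign doesn't affect v_p.) So v_2(-114) = 1.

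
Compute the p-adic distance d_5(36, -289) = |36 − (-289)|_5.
d_5(36, -289) = 1/25

Step 1 — x − y = 36 − (-289) = 325. Step 2 — v_5(325) = 2 (factor: 325 = (5^2 · 13); the sign does not affect v_p). Step 3 — |x − y|_5 = 5^{-2} = 1/25.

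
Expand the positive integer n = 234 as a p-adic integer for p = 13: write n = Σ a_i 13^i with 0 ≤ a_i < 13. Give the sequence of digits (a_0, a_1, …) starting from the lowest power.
(a_0, a_1, …) = (0, 5, 1)

Repeated division by 13 gives the digits low-to-high: 234 = 5·13^1 + 1·13^2. Digit sequence: (0, 5, 1).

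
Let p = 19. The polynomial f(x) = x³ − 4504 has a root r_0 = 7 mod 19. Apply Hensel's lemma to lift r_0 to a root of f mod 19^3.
r_2 = 6828 (mod 6859)

Hensel: r_{i+1} = r_i − f(r_i)/f′(r_i) mod 19^{i+2}, where f′(x) = 3x². Iterate:
  r_0 = 7 (mod 19)
  r_1 = 330 (mod 361)
  r_2 = 6828 (mod 6859)
Final: r = 6828 with f(r) ≡ 0 mod 19^3.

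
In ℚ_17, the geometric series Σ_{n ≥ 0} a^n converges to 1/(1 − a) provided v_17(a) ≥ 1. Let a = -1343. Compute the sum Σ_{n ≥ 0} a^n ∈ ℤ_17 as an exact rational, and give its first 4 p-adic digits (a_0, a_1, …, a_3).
Σ a^n = 1/(1 − a) = 1/1344;  first 4 digits = (1, 6, 14, 4)

v_17(a) = 1 ≥ 1, so the series converges in ℤ_17 to 1/(1 − a) = 1/(1 − (-1343)) = 1/1344. Expand this rational in ℤ_17: compute digits iteratively via d_i = x_i mod 17, x_{i+1} = (x_i − d_i)/17. The first 4 digits are (1, 6, 14, 4).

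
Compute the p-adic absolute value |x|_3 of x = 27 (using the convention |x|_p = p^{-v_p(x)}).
|27|_3 = 1/27

Step 1 — compute v_3(x) by factoring powers of 3 out of the numerator and denominator: v_3(27) = 3. Step 2 — apply |x|_p = p^{-v_p(x)} = 3^{-3} = 1/27.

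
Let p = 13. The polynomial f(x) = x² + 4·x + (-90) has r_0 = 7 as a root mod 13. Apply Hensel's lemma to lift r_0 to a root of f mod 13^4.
r_3 = 23940 (mod 28561)

Hensel: r_{i+1} = r_i − f(r_i)·(f′(r_i))^{-1} mod 13^{i+2}, f′(x) = 2x + 4. Iterate:
  r_0 = 7 (mod 13)
  r_1 = 111 (mod 169)
  r_2 = 1970 (mod 2197)
  r_3 = 23940 (mod 28561)
Final: r = 23940 satisfies f(r) ≡ 0 mod 13^4.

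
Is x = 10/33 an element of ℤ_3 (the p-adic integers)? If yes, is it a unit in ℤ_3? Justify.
x ∉ ℤ_3 (v_3(x) = -1 < 0)

ℤ_3 = {x ∈ ℚ_3 : v_3(x) ≥ 0} and ℤ_3^× = {x ∈ ℤ_3 : v_3(x) = 0}. Here v_3(10/33) = v_3(num) − v_3(den) = -1; compare against these criteria.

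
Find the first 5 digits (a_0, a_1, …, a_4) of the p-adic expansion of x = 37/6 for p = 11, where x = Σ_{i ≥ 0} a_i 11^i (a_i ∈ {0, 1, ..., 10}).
(a_0, …, a_4) = (8, 9, 1, 9, 1)

v_11(37/6) = 0 (numerator and denominator both coprime to 11), so x ∈ ℤ_11^×. Compute digits iteratively via a_i = x_i mod 11, x_{i+1} = (x_i − a_i)/11, with x_0 = x:
  x_0 = 37/6;  a_0 = 8;  x_1 = (x_0 − 8)/11 = -1/6
  x_1 = -1/6;  a_1 = 9;  x_2 = (x_1 − 9)/11 = -5/6
  x_2 = -5/6;  a_2 = 1;  x_3 = (x_2 − 1)/11 = -1/6
  x_3 = -1/6;  a_3 = 9;  x_4 = (x_3 − 9)/11 = -5/6
  x_4 = -5/6;  a_4 = 1;  x_5 = (x_4 − 1)/11 = -1/6
Digits: (8, 9, 1, 9, 1).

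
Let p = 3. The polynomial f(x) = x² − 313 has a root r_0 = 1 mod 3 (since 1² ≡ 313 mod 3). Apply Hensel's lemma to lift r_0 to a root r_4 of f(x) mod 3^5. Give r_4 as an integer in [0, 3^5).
r_4 = 193 (mod 243)

Hensel's recurrence: r_{i+1} = r_i − f(r_i)·(f′(r_i))^{-1} mod 3^{i+2}, with f′(x) = 2x. Iterate:
  r_0 = 1 (mod 3)
  r_1 = 4 (mod 9)
  r_2 = 4 (mod 27)
  r_3 = 31 (mod 81)
  r_4 = 193 (mod 243)
Final: r_4 = 193, and one checks f(r_4) ≡ 0 mod 3^5.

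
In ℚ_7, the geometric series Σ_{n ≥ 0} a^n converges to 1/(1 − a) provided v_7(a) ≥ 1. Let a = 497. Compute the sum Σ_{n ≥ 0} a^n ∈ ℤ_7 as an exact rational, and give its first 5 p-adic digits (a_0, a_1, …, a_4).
Σ a^n = 1/(1 − a) = -1/496;  first 5 digits = (1, 1, 4, 1, 1)

v_7(a) = 1 ≥ 1, so the series converges in ℤ_7 to 1/(1 − a) = 1/(1 − 497) = -1/496. Expand this rational in ℤ_7: compute digits iteratively via d_i = x_i mod 7, x_{i+1} = (x_i − d_i)/7. The first 5 digits are (1, 1, 4, 1, 1).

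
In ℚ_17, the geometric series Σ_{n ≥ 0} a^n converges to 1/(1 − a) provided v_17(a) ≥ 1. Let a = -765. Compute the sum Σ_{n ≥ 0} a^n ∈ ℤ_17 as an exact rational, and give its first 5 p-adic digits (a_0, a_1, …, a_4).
Σ a^n = 1/(1 − a) = 1/766;  first 5 digits = (1, 6, 16, 11, 5)

v_17(a) = 1 ≥ 1, so the series converges in ℤ_17 to 1/(1 − a) = 1/(1 − (-765)) = 1/766. Expand this rational in ℤ_17: compute digits iteratively via d_i = x_i mod 17, x_{i+1} = (x_i − d_i)/17. The first 5 digits are (1, 6, 16, 11, 5).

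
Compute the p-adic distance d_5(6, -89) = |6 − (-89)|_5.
d_5(6, -89) = 1/5

Step 1 — x − y = 6 − (-89) = 95. Step 2 — v_5(95) = 1 (factor: 95 = (5^1 · 19); the sign does not affect v_p). Step 3 — |x − y|_5 = 5^{-1} = 1/5.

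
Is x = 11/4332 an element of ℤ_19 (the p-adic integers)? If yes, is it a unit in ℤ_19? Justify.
x ∉ ℤ_19 (v_19(x) = -2 < 0)

ℤ_19 = {x ∈ ℚ_19 : v_19(x) ≥ 0} and ℤ_19^× = {x ∈ ℤ_19 : v_19(x) = 0}. Here v_19(11/4332) = v_19(num) − v_19(den) = -2; compare against these criteria.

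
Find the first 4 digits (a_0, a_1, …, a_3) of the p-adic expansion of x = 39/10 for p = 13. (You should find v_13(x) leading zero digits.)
(a_0, …, a_3) = (0, 12, 3, 1)

v_13(39/10) = 1, so a_0 = ... = a_0 = 0. Factor out: x = 13^1 · u with u = 3/10 a unit in ℤ_13. Expand u iteratively via a_{v+i} = u_i mod 13, u_{i+1} = (u_i − a_{v+i})/13:
  u_0 = 3/10;  a_1 = 12;  u_1 = (u_0 − 12)/13 = -9/10
  u_1 = -9/10;  a_2 = 3;  u_2 = (u_1 − 3)/13 = -3/10
  u_2 = -3/10;  a_3 = 1;  u_3 = (u_2 − 1)/13 = -1/10
Digits: (0, 12, 3, 1).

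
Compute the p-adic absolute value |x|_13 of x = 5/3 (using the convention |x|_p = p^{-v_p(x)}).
|5/3|_13 = 1

Step 1 — compute v_13(x) by factoring powers of 13 out of the numerator and denominator: v_13(5/3) = 0. Step 2 — apply |x|_p = p^{-v_p(x)} = 13^{0} = 1.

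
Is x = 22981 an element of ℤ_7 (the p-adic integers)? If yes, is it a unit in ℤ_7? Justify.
x ∈ ℤ_7 but not a unit; v_7(x) = 3 > 0

ℤ_7 = {x ∈ ℚ_7 : v_7(x) ≥ 0} and ℤ_7^× = {x ∈ ℤ_7 : v_7(x) = 0}. Here v_7(22981) = v_7(num) − v_7(den) = 3; compare against these criteria.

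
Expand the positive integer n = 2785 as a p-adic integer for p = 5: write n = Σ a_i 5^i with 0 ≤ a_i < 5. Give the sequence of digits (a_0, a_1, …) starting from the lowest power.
(a_0, a_1, …) = (0, 2, 1, 2, 4)

Repeated division by 5 gives the digits low-to-high: 2785 = 2·5^1 + 1·5^2 + 2·5^3 + 4·5^4. Digit sequence: (0, 2, 1, 2, 4).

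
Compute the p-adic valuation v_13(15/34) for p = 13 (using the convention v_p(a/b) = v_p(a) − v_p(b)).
v_13(15/34) = 0

Factor powers of 13 from the numerator and denominator of the reduced fraction: 15 = 13^0 · 15 and 34 = 13^0 · 34. Apply v_p(a/b) = v_p(a) − v_p(b): v_13(15/34) = 0 − 0 = 0.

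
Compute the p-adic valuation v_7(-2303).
v_7(-2303) = 2

v_7(n) is the largest exponent k such that 7^k divides n. Factor out: -2303 = -7^2 · 47. (Sign doesn't affect v_p.) So v_7(-2303) = 2.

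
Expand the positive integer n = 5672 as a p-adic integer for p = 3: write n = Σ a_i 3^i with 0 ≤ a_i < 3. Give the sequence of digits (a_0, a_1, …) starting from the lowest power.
(a_0, a_1, …) = (2, 0, 0, 0, 1, 2, 1, 2)

Repeated division by 3 gives the digits low-to-high: 5672 = 2 + 1·3^4 + 2·3^5 + 1·3^6 + 2·3^7. Digit sequence: (2, 0, 0, 0, 1, 2, 1, 2).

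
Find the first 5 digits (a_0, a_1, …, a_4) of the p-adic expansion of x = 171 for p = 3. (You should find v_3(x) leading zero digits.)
(a_0, …, a_4) = (0, 0, 1, 0, 2)

v_3(171) = 2, so a_0 = ... = a_1 = 0. Factor out: x = 3^2 · u with u = 19 a unit in ℤ_3. Expand u iteratively via a_{v+i} = u_i mod 3, u_{i+1} = (u_i − a_{v+i})/3:
  u_0 = 19;  a_2 = 1;  u_1 = (u_0 − 1)/3 = 6
  u_1 = 6;  a_3 = 0;  u_2 = (u_1 − 0)/3 = 2
  u_2 = 2;  a_4 = 2;  u_3 = (u_2 − 2)/3 = 0
Digits: (0, 0, 1, 0, 2).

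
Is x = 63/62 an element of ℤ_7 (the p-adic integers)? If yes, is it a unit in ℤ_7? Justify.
x ∈ ℤ_7 but not a unit; v_7(x) = 1 > 0

ℤ_7 = {x ∈ ℚ_7 : v_7(x) ≥ 0} and ℤ_7^× = {x ∈ ℤ_7 : v_7(x) = 0}. Here v_7(63/62) = v_7(num) − v_7(den) = 1; compare against these criteria.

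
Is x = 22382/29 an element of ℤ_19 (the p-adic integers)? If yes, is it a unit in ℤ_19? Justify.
x ∈ ℤ_19 but not a unit; v_19(x) = 2 > 0

ℤ_19 = {x ∈ ℚ_19 : v_19(x) ≥ 0} and ℤ_19^× = {x ∈ ℤ_19 : v_19(x) = 0}. Here v_19(22382/29) = v_19(num) − v_19(den) = 2; compare against these criteria.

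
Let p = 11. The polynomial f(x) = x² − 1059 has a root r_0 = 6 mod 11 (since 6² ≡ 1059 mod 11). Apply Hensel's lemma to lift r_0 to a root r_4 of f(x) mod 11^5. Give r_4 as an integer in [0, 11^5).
r_4 = 158450 (mod 161051)

Hensel's recurrence: r_{i+1} = r_i − f(r_i)·(f′(r_i))^{-1} mod 11^{i+2}, with f′(x) = 2x. Iterate:
  r_0 = 6 (mod 11)
  r_1 = 61 (mod 121)
  r_2 = 61 (mod 1331)
  r_3 = 12040 (mod 14641)
  r_4 = 158450 (mod 161051)
Final: r_4 = 158450, and one checks f(r_4) ≡ 0 mod 11^5.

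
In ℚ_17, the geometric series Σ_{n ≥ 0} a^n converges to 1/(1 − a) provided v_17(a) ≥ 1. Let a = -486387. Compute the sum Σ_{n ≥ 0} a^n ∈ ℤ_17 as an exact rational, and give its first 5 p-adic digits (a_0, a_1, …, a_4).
Σ a^n = 1/(1 − a) = 1/486388;  first 5 digits = (1, 0, 0, 3, 11)

v_17(a) = 3 ≥ 1, so the series converges in ℤ_17 to 1/(1 − a) = 1/(1 − (-486387)) = 1/486388. Expand this rational in ℤ_17: compute digits iteratively via d_i = x_i mod 17, x_{i+1} = (x_i − d_i)/17. The first 5 digits are (1, 0, 0, 3, 11).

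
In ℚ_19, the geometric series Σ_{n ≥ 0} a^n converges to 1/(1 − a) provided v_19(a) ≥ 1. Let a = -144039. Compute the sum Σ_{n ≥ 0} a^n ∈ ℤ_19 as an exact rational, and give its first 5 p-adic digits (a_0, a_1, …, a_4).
Σ a^n = 1/(1 − a) = 1/144040;  first 5 digits = (1, 0, 0, 17, 17)

v_19(a) = 3 ≥ 1, so the series converges in ℤ_19 to 1/(1 − a) = 1/(1 − (-144039)) = 1/144040. Expand this rational in ℤ_19: compute digits iteratively via d_i = x_i mod 19, x_{i+1} = (x_i − d_i)/19. The first 5 digits are (1, 0, 0, 17, 17).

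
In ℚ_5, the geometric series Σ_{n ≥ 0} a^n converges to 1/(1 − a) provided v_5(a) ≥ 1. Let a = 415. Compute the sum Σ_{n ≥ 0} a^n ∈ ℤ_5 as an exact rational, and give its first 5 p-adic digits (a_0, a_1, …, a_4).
Σ a^n = 1/(1 − a) = -1/414;  first 5 digits = (1, 3, 0, 3, 4)

v_5(a) = 1 ≥ 1, so the series converges in ℤ_5 to 1/(1 − a) = 1/(1 − 415) = -1/414. Expand this rational in ℤ_5: compute digits iteratively via d_i = x_i mod 5, x_{i+1} = (x_i − d_i)/5. The first 5 digits are (1, 3, 0, 3, 4).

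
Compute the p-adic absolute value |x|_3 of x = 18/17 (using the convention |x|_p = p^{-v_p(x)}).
|18/17|_3 = 1/9

Step 1 — compute v_3(x) by factoring powers of 3 out of the numerator and denominator: v_3(18/17) = 2. Step 2 — apply |x|_p = p^{-v_p(x)} = 3^{-2} = 1/9.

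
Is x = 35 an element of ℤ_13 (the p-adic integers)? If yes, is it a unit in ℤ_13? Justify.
x ∈ ℤ_13^× (unit); v_13(x) = 0

ℤ_13 = {x ∈ ℚ_13 : v_13(x) ≥ 0} and ℤ_13^× = {x ∈ ℤ_13 : v_13(x) = 0}. Here v_13(35) = v_13(num) − v_13(den) = 0; compare against these criteria.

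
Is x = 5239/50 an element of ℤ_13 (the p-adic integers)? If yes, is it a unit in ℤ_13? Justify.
x ∈ ℤ_13 but not a unit; v_13(x) = 2 > 0

ℤ_13 = {x ∈ ℚ_13 : v_13(x) ≥ 0} and ℤ_13^× = {x ∈ ℤ_13 : v_13(x) = 0}. Here v_13(5239/50) = v_13(num) − v_13(den) = 2; compare against these criteria.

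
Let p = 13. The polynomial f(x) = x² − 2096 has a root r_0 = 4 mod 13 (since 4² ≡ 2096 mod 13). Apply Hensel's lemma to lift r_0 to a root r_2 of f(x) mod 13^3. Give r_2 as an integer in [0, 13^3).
r_2 = 602 (mod 2197)

Hensel's recurrence: r_{i+1} = r_i − f(r_i)·(f′(r_i))^{-1} mod 13^{i+2}, with f′(x) = 2x. Iterate:
  r_0 = 4 (mod 13)
  r_1 = 95 (mod 169)
  r_2 = 602 (mod 2197)
Final: r_2 = 602, and one checks f(r_2) ≡ 0 mod 13^3.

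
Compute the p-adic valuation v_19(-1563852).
v_19(-1563852) = 4

v_19(n) is the largest exponent k such that 19^k divides n. Factor out: -1563852 = -19^4 · 12. (Sign doesn't affect v_p.) So v_19(-1563852) = 4.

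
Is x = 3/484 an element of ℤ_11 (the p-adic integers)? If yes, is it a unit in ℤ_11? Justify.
x ∉ ℤ_11 (v_11(x) = -2 < 0)

ℤ_11 = {x ∈ ℚ_11 : v_11(x) ≥ 0} and ℤ_11^× = {x ∈ ℤ_11 : v_11(x) = 0}. Here v_11(3/484) = v_11(num) − v_11(den) = -2; compare against these criteria.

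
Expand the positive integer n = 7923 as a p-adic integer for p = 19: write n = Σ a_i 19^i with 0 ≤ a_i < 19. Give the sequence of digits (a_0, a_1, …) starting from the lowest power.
(a_0, a_1, …) = (0, 18, 2, 1)

Repeated division by 19 gives the digits low-to-high: 7923 = 18·19^1 + 2·19^2 + 1·19^3. Digit sequence: (0, 18, 2, 1).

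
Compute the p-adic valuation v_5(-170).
v_5(-170) = 1

v_5(n) is the largest exponent k such that 5^k divides n. Factor out: -170 = -5^1 · 34. (Sign doesn't affect v_p.) So v_5(-170) = 1.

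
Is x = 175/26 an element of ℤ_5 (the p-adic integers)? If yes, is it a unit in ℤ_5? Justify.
x ∈ ℤ_5 but not a unit; v_5(x) = 2 > 0

ℤ_5 = {x ∈ ℚ_5 : v_5(x) ≥ 0} and ℤ_5^× = {x ∈ ℤ_5 : v_5(x) = 0}. Here v_5(175/26) = v_5(num) − v_5(den) = 2; compare against these criteria.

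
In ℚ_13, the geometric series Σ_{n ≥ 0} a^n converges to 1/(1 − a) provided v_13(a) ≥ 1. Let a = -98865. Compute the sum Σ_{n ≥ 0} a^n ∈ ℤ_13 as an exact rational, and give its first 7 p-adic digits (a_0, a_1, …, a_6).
Σ a^n = 1/(1 − a) = 1/98866;  first 7 digits = (1, 0, 0, 7, 9, 12, 9)

v_13(a) = 3 ≥ 1, so the series converges in ℤ_13 to 1/(1 − a) = 1/(1 − (-98865)) = 1/98866. Expand this rational in ℤ_13: compute digits iteratively via d_i = x_i mod 13, x_{i+1} = (x_i − d_i)/13. The first 7 digits are (1, 0, 0, 7, 9, 12, 9).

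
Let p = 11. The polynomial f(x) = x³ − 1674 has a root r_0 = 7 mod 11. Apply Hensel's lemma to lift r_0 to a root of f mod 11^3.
r_2 = 7 (mod 1331)

Hensel: r_{i+1} = r_i − f(r_i)/f′(r_i) mod 11^{i+2}, where f′(x) = 3x². Iterate:
  r_0 = 7 (mod 11)
  r_1 = 7 (mod 121)
  r_2 = 7 (mod 1331)
Final: r = 7 with f(r) ≡ 0 mod 11^3.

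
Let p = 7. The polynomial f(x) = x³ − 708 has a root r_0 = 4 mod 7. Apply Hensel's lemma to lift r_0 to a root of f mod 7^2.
r_1 = 46 (mod 49)

Hensel: r_{i+1} = r_i − f(r_i)/f′(r_i) mod 7^{i+2}, where f′(x) = 3x². Iterate:
  r_0 = 4 (mod 7)
  r_1 = 46 (mod 49)
Final: r = 46 with f(r) ≡ 0 mod 7^2.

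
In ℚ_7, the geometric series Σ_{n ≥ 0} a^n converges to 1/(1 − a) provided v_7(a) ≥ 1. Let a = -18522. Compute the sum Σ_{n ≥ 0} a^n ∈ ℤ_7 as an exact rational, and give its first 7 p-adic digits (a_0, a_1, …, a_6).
Σ a^n = 1/(1 − a) = 1/18523;  first 7 digits = (1, 0, 0, 2, 6, 5, 3)

v_7(a) = 3 ≥ 1, so the series converges in ℤ_7 to 1/(1 − a) = 1/(1 − (-18522)) = 1/18523. Expand this rational in ℤ_7: compute digits iteratively via d_i = x_i mod 7, x_{i+1} = (x_i − d_i)/7. The first 7 digits are (1, 0, 0, 2, 6, 5, 3).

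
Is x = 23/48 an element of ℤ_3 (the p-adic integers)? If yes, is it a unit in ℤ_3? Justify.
x ∉ ℤ_3 (v_3(x) = -1 < 0)

ℤ_3 = {x ∈ ℚ_3 : v_3(x) ≥ 0} and ℤ_3^× = {x ∈ ℤ_3 : v_3(x) = 0}. Here v_3(23/48) = v_3(num) − v_3(den) = -1; compare against these criteria.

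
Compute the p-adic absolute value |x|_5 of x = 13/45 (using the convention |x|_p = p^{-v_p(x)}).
|13/45|_5 = 5

Step 1 — compute v_5(x) by factoring powers of 5 out of the numerator and denominator: v_5(13/45) = -1. Step 2 — apply |x|_p = p^{-v_p(x)} = 5^{1} = 5.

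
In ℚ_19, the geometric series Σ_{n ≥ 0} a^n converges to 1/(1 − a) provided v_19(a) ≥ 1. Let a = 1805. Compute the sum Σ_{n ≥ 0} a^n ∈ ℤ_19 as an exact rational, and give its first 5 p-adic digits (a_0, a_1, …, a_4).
Σ a^n = 1/(1 − a) = -1/1804;  first 5 digits = (1, 0, 5, 0, 6)

v_19(a) = 2 ≥ 1, so the series converges in ℤ_19 to 1/(1 − a) = 1/(1 − 1805) = -1/1804. Expand this rational in ℤ_19: compute digits iteratively via d_i = x_i mod 19, x_{i+1} = (x_i − d_i)/19. The first 5 digits are (1, 0, 5, 0, 6).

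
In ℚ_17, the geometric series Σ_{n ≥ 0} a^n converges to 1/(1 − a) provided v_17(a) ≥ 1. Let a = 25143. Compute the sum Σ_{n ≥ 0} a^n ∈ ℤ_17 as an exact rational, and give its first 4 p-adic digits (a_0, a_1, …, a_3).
Σ a^n = 1/(1 − a) = -1/25142;  first 4 digits = (1, 0, 2, 5)

v_17(a) = 2 ≥ 1, so the series converges in ℤ_17 to 1/(1 − a) = 1/(1 − 25143) = -1/25142. Expand this rational in ℤ_17: compute digits iteratively via d_i = x_i mod 17, x_{i+1} = (x_i − d_i)/17. The first 4 digits are (1, 0, 2, 5).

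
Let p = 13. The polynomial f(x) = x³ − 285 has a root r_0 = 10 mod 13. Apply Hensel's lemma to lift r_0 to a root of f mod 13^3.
r_2 = 478 (mod 2197)

Hensel: r_{i+1} = r_i − f(r_i)/f′(r_i) mod 13^{i+2}, where f′(x) = 3x². Iterate:
  r_0 = 10 (mod 13)
  r_1 = 140 (mod 169)
  r_2 = 478 (mod 2197)
Final: r = 478 with f(r) ≡ 0 mod 13^3.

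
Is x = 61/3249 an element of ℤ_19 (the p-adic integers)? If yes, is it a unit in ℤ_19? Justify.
x ∉ ℤ_19 (v_19(x) = -2 < 0)

ℤ_19 = {x ∈ ℚ_19 : v_19(x) ≥ 0} and ℤ_19^× = {x ∈ ℤ_19 : v_19(x) = 0}. Here v_19(61/3249) = v_19(num) − v_19(den) = -2; compare against these criteria.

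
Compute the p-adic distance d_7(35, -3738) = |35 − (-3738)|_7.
d_7(35, -3738) = 1/343

Step 1 — x − y = 35 − (-3738) = 3773. Step 2 — v_7(3773) = 3 (factor: 3773 = (7^3 · 11); the sign does not affect v_p). Step 3 — |x − y|_7 = 7^{-3} = 1/343.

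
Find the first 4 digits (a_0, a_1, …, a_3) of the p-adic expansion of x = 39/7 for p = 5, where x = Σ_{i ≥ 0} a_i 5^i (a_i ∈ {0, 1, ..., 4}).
(a_0, …, a_3) = (2, 0, 3, 3)

v_5(39/7) = 0 (numerator and denominator both coprime to 5), so x ∈ ℤ_5^×. Compute digits iteratively via a_i = x_i mod 5, x_{i+1} = (x_i − a_i)/5, with x_0 = x:
  x_0 = 39/7;  a_0 = 2;  x_1 = (x_0 − 2)/5 = 5/7
  x_1 = 5/7;  a_1 = 0;  x_2 = (x_1 − 0)/5 = 1/7
  x_2 = 1/7;  a_2 = 3;  x_3 = (x_2 − 3)/5 = -4/7
  x_3 = -4/7;  a_3 = 3;  x_4 = (x_3 − 3)/5 = -5/7
Digits: (2, 0, 3, 3).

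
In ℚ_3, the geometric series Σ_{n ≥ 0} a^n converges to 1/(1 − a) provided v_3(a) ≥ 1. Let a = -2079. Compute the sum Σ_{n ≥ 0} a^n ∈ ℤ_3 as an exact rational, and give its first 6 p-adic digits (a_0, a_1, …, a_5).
Σ a^n = 1/(1 − a) = 1/2080;  first 6 digits = (1, 0, 0, 1, 1, 0)

v_3(a) = 3 ≥ 1, so the series converges in ℤ_3 to 1/(1 − a) = 1/(1 − (-2079)) = 1/2080. Expand this rational in ℤ_3: compute digits iteratively via d_i = x_i mod 3, x_{i+1} = (x_i − d_i)/3. The first 6 digits are (1, 0, 0, 1, 1, 0).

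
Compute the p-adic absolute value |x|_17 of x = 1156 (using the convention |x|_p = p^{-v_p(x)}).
|1156|_17 = 1/289

Step 1 — compute v_17(x) by factoring powers of 17 out of the numerator and denominator: v_17(1156) = 2. Step 2 — apply |x|_p = p^{-v_p(x)} = 17^{-2} = 1/289.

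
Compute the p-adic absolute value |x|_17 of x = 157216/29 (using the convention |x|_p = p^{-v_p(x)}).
|157216/29|_17 = 1/4913

Step 1 — compute v_17(x) by factoring powers of 17 out of the numerator and denominator: v_17(157216/29) = 3. Step 2 — apply |x|_p = p^{-v_p(x)} = 17^{-3} = 1/4913.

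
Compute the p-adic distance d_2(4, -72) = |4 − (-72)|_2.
d_2(4, -72) = 1/4

Step 1 — x − y = 4 − (-72) = 76. Step 2 — v_2(76) = 2 (factor: 76 = (2^2 · 19); the sign does not affect v_p). Step 3 — |x − y|_2 = 2^{-2} = 1/4.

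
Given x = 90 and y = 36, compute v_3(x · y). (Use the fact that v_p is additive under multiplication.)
v_3(3240) = 4

v_p(x) = 2 (factor: 90 = 3^2 · 10); v_p(y) = 2 (factor: 36 = 3^2 · 4). Additivity: v_p(xy) = v_p(x) + v_p(y) = 2 + 2 = 4. (Direct check: xy = 3240 = 3^4 · (40).)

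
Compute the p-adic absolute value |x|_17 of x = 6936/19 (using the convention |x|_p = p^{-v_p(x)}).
|6936/19|_17 = 1/289

Step 1 — compute v_17(x) by factoring powers of 17 out of the numerator and denominator: v_17(6936/19) = 2. Step 2 — apply |x|_p = p^{-v_p(x)} = 17^{-2} = 1/289.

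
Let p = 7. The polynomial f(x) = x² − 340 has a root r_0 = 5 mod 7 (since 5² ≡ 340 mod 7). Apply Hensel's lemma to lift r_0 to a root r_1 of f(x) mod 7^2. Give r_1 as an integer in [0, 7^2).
r_1 = 12 (mod 49)

Hensel's recurrence: r_{i+1} = r_i − f(r_i)·(f′(r_i))^{-1} mod 7^{i+2}, with f′(x) = 2x. Iterate:
  r_0 = 5 (mod 7)
  r_1 = 12 (mod 49)
Final: r_1 = 12, and one checks f(r_1) ≡ 0 mod 7^2.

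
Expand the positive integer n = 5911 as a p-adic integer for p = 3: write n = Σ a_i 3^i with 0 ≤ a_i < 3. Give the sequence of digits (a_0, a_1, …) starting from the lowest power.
(a_0, a_1, …) = (1, 2, 2, 2, 0, 0, 2, 2)

Repeated division by 3 gives the digits low-to-high: 5911 = 1 + 2·3^1 + 2·3^2 + 2·3^3 + 2·3^6 + 2·3^7. Digit sequence: (1, 2, 2, 2, 0, 0, 2, 2).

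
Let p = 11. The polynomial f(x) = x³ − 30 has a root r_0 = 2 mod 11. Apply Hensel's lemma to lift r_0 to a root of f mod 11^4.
r_3 = 2202 (mod 14641)

Hensel: r_{i+1} = r_i − f(r_i)/f′(r_i) mod 11^{i+2}, where f′(x) = 3x². Iterate:
  r_0 = 2 (mod 11)
  r_1 = 24 (mod 121)
  r_2 = 871 (mod 1331)
  r_3 = 2202 (mod 14641)
Final: r = 2202 with f(r) ≡ 0 mod 11^4.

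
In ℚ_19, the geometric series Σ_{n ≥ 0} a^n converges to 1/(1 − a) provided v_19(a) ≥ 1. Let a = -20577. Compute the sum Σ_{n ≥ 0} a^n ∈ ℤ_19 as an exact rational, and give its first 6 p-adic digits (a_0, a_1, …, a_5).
Σ a^n = 1/(1 − a) = 1/20578;  first 6 digits = (1, 0, 0, 16, 18, 18)

v_19(a) = 3 ≥ 1, so the series converges in ℤ_19 to 1/(1 − a) = 1/(1 − (-20577)) = 1/20578. Expand this rational in ℤ_19: compute digits iteratively via d_i = x_i mod 19, x_{i+1} = (x_i − d_i)/19. The first 6 digits are (1, 0, 0, 16, 18, 18).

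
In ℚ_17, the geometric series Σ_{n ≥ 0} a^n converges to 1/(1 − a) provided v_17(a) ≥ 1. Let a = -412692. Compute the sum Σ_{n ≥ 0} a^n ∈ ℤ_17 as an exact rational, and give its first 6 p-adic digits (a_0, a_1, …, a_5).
Σ a^n = 1/(1 − a) = 1/412693;  first 6 digits = (1, 0, 0, 1, 12, 16)

v_17(a) = 3 ≥ 1, so the series converges in ℤ_17 to 1/(1 − a) = 1/(1 − (-412692)) = 1/412693. Expand this rational in ℤ_17: compute digits iteratively via d_i = x_i mod 17, x_{i+1} = (x_i − d_i)/17. The first 6 digits are (1, 0, 0, 1, 12, 16).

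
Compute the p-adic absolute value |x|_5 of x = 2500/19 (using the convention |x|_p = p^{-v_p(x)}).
|2500/19|_5 = 1/625

Step 1 — compute v_5(x) by factoring powers of 5 out of the numerator and denominator: v_5(2500/19) = 4. Step 2 — apply |x|_p = p^{-v_p(x)} = 5^{-4} = 1/625.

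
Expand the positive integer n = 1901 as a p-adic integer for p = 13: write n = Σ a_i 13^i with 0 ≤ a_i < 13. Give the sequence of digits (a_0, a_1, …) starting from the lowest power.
(a_0, a_1, …) = (3, 3, 11)

Repeated division by 13 gives the digits low-to-high: 1901 = 3 + 3·13^1 + 11·13^2. Digit sequence: (3, 3, 11).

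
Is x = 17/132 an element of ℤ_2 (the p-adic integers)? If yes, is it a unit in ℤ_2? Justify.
x ∉ ℤ_2 (v_2(x) = -2 < 0)

ℤ_2 = {x ∈ ℚ_2 : v_2(x) ≥ 0} and ℤ_2^× = {x ∈ ℤ_2 : v_2(x) = 0}. Here v_2(17/132) = v_2(num) − v_2(den) = -2; compare against these criteria.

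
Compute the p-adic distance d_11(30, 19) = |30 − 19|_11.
d_11(30, 19) = 1/11

Step 1 — x − y = 30 − 19 = 11. Step 2 — v_11(11) = 1 (factor: 11 = (11^1 · 1); the sign does not affect v_p). Step 3 — |x − y|_11 = 11^{-1} = 1/11.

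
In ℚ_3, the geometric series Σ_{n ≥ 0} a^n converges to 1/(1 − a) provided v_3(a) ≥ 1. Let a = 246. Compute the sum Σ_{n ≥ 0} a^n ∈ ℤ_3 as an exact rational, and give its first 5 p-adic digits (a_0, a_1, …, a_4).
Σ a^n = 1/(1 − a) = -1/245;  first 5 digits = (1, 1, 1, 1, 1)

v_3(a) = 1 ≥ 1, so the series converges in ℤ_3 to 1/(1 − a) = 1/(1 − 246) = -1/245. Expand this rational in ℤ_3: compute digits iteratively via d_i = x_i mod 3, x_{i+1} = (x_i − d_i)/3. The first 5 digits are (1, 1, 1, 1, 1).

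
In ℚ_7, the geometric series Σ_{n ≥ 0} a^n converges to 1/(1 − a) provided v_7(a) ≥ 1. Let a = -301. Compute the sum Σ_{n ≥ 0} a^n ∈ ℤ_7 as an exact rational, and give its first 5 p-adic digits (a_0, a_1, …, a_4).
Σ a^n = 1/(1 − a) = 1/302;  first 5 digits = (1, 6, 1, 3, 6)

v_7(a) = 1 ≥ 1, so the series converges in ℤ_7 to 1/(1 − a) = 1/(1 − (-301)) = 1/302. Expand this rational in ℤ_7: compute digits iteratively via d_i = x_i mod 7, x_{i+1} = (x_i − d_i)/7. The first 5 digits are (1, 6, 1, 3, 6).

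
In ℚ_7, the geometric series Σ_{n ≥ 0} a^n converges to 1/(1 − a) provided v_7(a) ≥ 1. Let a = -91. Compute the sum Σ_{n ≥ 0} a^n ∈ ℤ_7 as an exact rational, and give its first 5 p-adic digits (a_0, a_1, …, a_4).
Σ a^n = 1/(1 − a) = 1/92;  first 5 digits = (1, 1, 6, 3, 5)

v_7(a) = 1 ≥ 1, so the series converges in ℤ_7 to 1/(1 − a) = 1/(1 − (-91)) = 1/92. Expand this rational in ℤ_7: compute digits iteratively via d_i = x_i mod 7, x_{i+1} = (x_i − d_i)/7. The first 5 digits are (1, 1, 6, 3, 5).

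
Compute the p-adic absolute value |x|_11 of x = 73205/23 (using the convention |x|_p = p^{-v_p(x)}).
|73205/23|_11 = 1/14641

Step 1 — compute v_11(x) by factoring powers of 11 out of the numerator and denominator: v_11(73205/23) = 4. Step 2 — apply |x|_p = p^{-v_p(x)} = 11^{-4} = 1/14641.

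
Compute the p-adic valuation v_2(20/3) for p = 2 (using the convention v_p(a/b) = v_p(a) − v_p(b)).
v_2(20/3) = 2

Factor powers of 2 from the numerator and denominator of the reduced fraction: 20 = 2^2 · 5 and 3 = 2^0 · 3. Apply v_p(a/b) = v_p(a) − v_p(b): v_2(20/3) = 2 − 0 = 2.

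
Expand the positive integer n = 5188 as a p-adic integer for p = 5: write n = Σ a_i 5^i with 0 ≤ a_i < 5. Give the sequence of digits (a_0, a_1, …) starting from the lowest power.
(a_0, a_1, …) = (3, 2, 2, 1, 3, 1)

Repeated division by 5 gives the digits low-to-high: 5188 = 3 + 2·5^1 + 2·5^2 + 1·5^3 + 3·5^4 + 1·5^5. Digit sequence: (3, 2, 2, 1, 3, 1).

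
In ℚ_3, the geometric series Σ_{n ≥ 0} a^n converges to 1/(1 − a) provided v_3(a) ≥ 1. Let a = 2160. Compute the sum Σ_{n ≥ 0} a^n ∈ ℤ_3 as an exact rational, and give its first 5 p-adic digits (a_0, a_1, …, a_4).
Σ a^n = 1/(1 − a) = -1/2159;  first 5 digits = (1, 0, 0, 2, 2)

v_3(a) = 3 ≥ 1, so the series converges in ℤ_3 to 1/(1 − a) = 1/(1 − 2160) = -1/2159. Expand this rational in ℤ_3: compute digits iteratively via d_i = x_i mod 3, x_{i+1} = (x_i − d_i)/3. The first 5 digits are (1, 0, 0, 2, 2).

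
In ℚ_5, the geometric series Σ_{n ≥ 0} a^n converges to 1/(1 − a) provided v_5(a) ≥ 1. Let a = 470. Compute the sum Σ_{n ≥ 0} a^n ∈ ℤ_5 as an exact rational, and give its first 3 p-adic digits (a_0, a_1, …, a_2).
Σ a^n = 1/(1 − a) = -1/469;  first 3 digits = (1, 4, 4)

v_5(a) = 1 ≥ 1, so the series converges in ℤ_5 to 1/(1 − a) = 1/(1 − 470) = -1/469. Expand this rational in ℤ_5: compute digits iteratively via d_i = x_i mod 5, x_{i+1} = (x_i − d_i)/5. The first 3 digits are (1, 4, 4).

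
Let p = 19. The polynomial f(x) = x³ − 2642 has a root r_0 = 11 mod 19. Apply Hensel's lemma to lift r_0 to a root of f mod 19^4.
r_3 = 64022 (mod 130321)

Hensel: r_{i+1} = r_i − f(r_i)/f′(r_i) mod 19^{i+2}, where f′(x) = 3x². Iterate:
  r_0 = 11 (mod 19)
  r_1 = 125 (mod 361)
  r_2 = 2291 (mod 6859)
  r_3 = 64022 (mod 130321)
Final: r = 64022 with f(r) ≡ 0 mod 19^4.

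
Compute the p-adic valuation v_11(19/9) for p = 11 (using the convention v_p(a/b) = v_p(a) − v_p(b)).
v_11(19/9) = 0

Factor powers of 11 from the numerator and denominator of the reduced fraction: 19 = 11^0 · 19 and 9 = 11^0 · 9. Apply v_p(a/b) = v_p(a) − v_p(b): v_11(19/9) = 0 − 0 = 0.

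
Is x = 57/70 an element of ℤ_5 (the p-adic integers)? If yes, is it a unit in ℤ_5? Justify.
x ∉ ℤ_5 (v_5(x) = -1 < 0)

ℤ_5 = {x ∈ ℚ_5 : v_5(x) ≥ 0} and ℤ_5^× = {x ∈ ℤ_5 : v_5(x) = 0}. Here v_5(57/70) = v_5(num) − v_5(den) = -1; compare against these criteria.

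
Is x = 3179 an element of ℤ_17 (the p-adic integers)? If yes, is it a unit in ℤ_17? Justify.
x ∈ ℤ_17 but not a unit; v_17(x) = 2 > 0

ℤ_17 = {x ∈ ℚ_17 : v_17(x) ≥ 0} and ℤ_17^× = {x ∈ ℤ_17 : v_17(x) = 0}. Here v_17(3179) = v_17(num) − v_17(den) = 2; compare against these criteria.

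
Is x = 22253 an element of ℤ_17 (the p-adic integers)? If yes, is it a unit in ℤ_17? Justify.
x ∈ ℤ_17 but not a unit; v_17(x) = 2 > 0

ℤ_17 = {x ∈ ℚ_17 : v_17(x) ≥ 0} and ℤ_17^× = {x ∈ ℤ_17 : v_17(x) = 0}. Here v_17(22253) = v_17(num) − v_17(den) = 2; compare against these criteria.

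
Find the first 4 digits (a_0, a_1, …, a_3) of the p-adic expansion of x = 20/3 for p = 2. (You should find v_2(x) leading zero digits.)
(a_0, …, a_3) = (0, 0, 1, 1)

v_2(20/3) = 2, so a_0 = ... = a_1 = 0. Factor out: x = 2^2 · u with u = 5/3 a unit in ℤ_2. Expand u iteratively via a_{v+i} = u_i mod 2, u_{i+1} = (u_i − a_{v+i})/2:
  u_0 = 5/3;  a_2 = 1;  u_1 = (u_0 − 1)/2 = 1/3
  u_1 = 1/3;  a_3 = 1;  u_2 = (u_1 − 1)/2 = -1/3
Digits: (0, 0, 1, 1).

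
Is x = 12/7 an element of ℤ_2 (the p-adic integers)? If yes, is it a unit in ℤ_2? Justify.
x ∈ ℤ_2 but not a unit; v_2(x) = 2 > 0

ℤ_2 = {x ∈ ℚ_2 : v_2(x) ≥ 0} and ℤ_2^× = {x ∈ ℤ_2 : v_2(x) = 0}. Here v_2(12/7) = v_2(num) − v_2(den) = 2; compare against these criteria.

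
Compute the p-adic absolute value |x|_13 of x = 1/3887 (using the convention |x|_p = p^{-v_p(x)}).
|1/3887|_13 = 169

Step 1 — compute v_13(x) by factoring powers of 13 out of the numerator and denominator: v_13(1/3887) = -2. Step 2 — apply |x|_p = p^{-v_p(x)} = 13^{2} = 169.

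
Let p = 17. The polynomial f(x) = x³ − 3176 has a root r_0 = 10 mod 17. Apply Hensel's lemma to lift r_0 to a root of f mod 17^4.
r_3 = 43768 (mod 83521)

Hensel: r_{i+1} = r_i − f(r_i)/f′(r_i) mod 17^{i+2}, where f′(x) = 3x². Iterate:
  r_0 = 10 (mod 17)
  r_1 = 129 (mod 289)
  r_2 = 4464 (mod 4913)
  r_3 = 43768 (mod 83521)
Final: r = 43768 with f(r) ≡ 0 mod 17^4.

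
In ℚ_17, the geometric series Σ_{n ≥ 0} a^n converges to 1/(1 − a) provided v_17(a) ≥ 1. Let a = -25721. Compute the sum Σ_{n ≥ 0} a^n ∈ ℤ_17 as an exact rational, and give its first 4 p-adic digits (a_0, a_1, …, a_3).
Σ a^n = 1/(1 − a) = 1/25722;  first 4 digits = (1, 0, 13, 11)

v_17(a) = 2 ≥ 1, so the series converges in ℤ_17 to 1/(1 − a) = 1/(1 − (-25721)) = 1/25722. Expand this rational in ℤ_17: compute digits iteratively via d_i = x_i mod 17, x_{i+1} = (x_i − d_i)/17. The first 4 digits are (1, 0, 13, 11).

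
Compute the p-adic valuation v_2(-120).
v_2(-120) = 3

v_2(n) is the largest exponent k such that 2^k divides n. Factor out: -120 = -2^3 · 15. (Sign doesn't affect v_p.) So v_2(-120) = 3.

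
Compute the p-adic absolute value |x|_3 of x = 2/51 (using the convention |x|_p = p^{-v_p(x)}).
|2/51|_3 = 3

Step 1 — compute v_3(x) by factoring powers of 3 out of the numerator and denominator: v_3(2/51) = -1. Step 2 — apply |x|_p = p^{-v_p(x)} = 3^{1} = 3.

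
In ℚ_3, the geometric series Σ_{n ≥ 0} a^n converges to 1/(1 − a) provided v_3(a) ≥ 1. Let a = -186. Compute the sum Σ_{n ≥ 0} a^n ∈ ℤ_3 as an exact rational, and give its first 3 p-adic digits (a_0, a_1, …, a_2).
Σ a^n = 1/(1 − a) = 1/187;  first 3 digits = (1, 1, 1)

v_3(a) = 1 ≥ 1, so the series converges in ℤ_3 to 1/(1 − a) = 1/(1 − (-186)) = 1/187. Expand this rational in ℤ_3: compute digits iteratively via d_i = x_i mod 3, x_{i+1} = (x_i − d_i)/3. The first 3 digits are (1, 1, 1).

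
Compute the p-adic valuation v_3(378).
v_3(378) = 3

v_3(n) is the largest exponent k such that 3^k divides n. Factor out: 378 = 3^3 · 14. (Sign doesn't affect v_p.) So v_3(378) = 3.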